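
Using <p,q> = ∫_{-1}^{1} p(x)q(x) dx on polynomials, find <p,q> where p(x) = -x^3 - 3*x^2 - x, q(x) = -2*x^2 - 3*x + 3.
<p,q> = -2/5

Expand the product: p(x)·q(x) = 2*x^5 + 9*x^4 + 8*x^3 - 6*x^2 - 3*x.
∫_{-1}^{1} of each monomial x^k gives [2/(k+1) if k even, 0 if k odd]. Integrating term-by-term (or equivalently evaluating the antiderivative F(x) = x^6/3 + 9*x^5/5 + 2*x^4 - 2*x^3 - 3*x^2/2 at the endpoints):
  F(1) − F(−1) = 19/30 − (31/30) = -2/5.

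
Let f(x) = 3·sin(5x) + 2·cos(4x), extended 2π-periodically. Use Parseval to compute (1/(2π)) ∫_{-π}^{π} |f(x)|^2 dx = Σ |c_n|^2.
Σ |c_n|^2 = 13/2

Expand |f|^2 and use orthogonality of {sin(nx), cos(mx)} on [-π, π]:
  ∫_{-π}^{π} sin(nx)^2 dx = π, ∫ cos(mx)^2 dx = π, and cross terms integrate to 0.
So ∫_{-π}^{π} f(x)^2 dx = 3^2 · π + 2^2 · π = (9 + 4)π.
Divide by 2π: (9 + 4)/2 = 13/2.
By Parseval, this equals Σ |c_n|^2.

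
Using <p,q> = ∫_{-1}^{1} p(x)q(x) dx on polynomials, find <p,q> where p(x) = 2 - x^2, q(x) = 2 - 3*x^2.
<p,q> = 58/15

Expand the product: p(x)·q(x) = 3*x^4 - 8*x^2 + 4.
∫_{-1}^{1} of each monomial x^k gives [2/(k+1) if k even, 0 if k odd]. Integrating term-by-term (or equivalently evaluating the antiderivative F(x) = 3*x^5/5 - 8*x^3/3 + 4*x at the endpoints):
  F(1) − F(−1) = 29/15 − (-29/15) = 58/15.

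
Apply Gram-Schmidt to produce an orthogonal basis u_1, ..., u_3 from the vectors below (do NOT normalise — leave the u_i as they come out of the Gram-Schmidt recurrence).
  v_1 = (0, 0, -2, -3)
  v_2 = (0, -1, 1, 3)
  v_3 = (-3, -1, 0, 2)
Orthogonal basis:
  u_1 = (0, 0, -2, -3)
  u_2 = (0, -1, -9/13, 6/13)
  u_3 = (-3, 3/22, -3/22, 1/11)

Apply the Gram-Schmidt recurrence
  u_1 = v_1
  u_i = v_i − Σ_{j<i} ((v_i · u_j) / (u_j · u_j)) · u_j.

Step by step this gives:
  u_1 = (0, 0, -2, -3)
  u_2 = (0, -1, -9/13, 6/13)
  u_3 = (-3, 3/22, -3/22, 1/11)

Orthogonality check:
  u_2 · u_1 = 0 (should be 0)
  u_3 · u_1 = 0 (should be 0)
  u_3 · u_2 = 0 (should be 0)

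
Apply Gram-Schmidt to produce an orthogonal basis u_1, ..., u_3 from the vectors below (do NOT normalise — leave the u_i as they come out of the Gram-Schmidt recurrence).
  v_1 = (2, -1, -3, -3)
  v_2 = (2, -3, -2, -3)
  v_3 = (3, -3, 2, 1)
Orthogonal basis:
  u_1 = (2, -1, -3, -3)
  u_2 = (2/23, -47/23, 20/23, -3/23)
  u_3 = (163/57, 17/57, 34/57, 23/19)

Apply the Gram-Schmidt recurrence
  u_1 = v_1
  u_i = v_i − Σ_{j<i} ((v_i · u_j) / (u_j · u_j)) · u_j.

Step by step this gives:
  u_1 = (2, -1, -3, -3)
  u_2 = (2/23, -47/23, 20/23, -3/23)
  u_3 = (163/57, 17/57, 34/57, 23/19)

Orthogonality check:
  u_2 · u_1 = 0 (should be 0)
  u_3 · u_1 = 0 (should be 0)
  u_3 · u_2 = 0 (should be 0)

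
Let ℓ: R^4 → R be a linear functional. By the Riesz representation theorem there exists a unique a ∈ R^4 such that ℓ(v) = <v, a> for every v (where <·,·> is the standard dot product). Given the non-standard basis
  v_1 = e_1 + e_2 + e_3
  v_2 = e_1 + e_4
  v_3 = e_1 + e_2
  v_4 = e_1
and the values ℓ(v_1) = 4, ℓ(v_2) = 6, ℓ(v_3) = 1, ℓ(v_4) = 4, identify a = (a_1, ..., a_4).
a = (4, -3, 3, 2)

Write a = (a_1, ..., a_4) in the standard basis. For each basis vector v_i, ℓ(v_i) = <v_i, a> is a linear equation in the a_j's. Collect the n equations into a matrix system V a = ℓ, where row i of V is v_i (expressed in the standard basis). Since V is invertible (lower-triangular with 1s on the diagonal, up to permutation), solve by back-substitution:
  V =
[[1, 1, 1, 0],
 [1, 0, 0, 1],
 [1, 1, 0, 0],
 [1, 0, 0, 0]]
  V a = (4, 6, 1, 4)
Solving gives a = (4, -3, 3, 2).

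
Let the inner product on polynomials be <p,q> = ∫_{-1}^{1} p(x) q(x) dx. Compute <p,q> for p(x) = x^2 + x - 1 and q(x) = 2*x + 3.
<p,q> = -8/3

Expand the product: p(x)·q(x) = 2*x^3 + 5*x^2 + x - 3.
∫_{-1}^{1} of each monomial x^k gives [2/(k+1) if k even, 0 if k odd]. Integrating term-by-term (or equivalently evaluating the antiderivative F(x) = x^4/2 + 5*x^3/3 + x^2/2 - 3*x at the endpoints):
  F(1) − F(−1) = -1/3 − (7/3) = -8/3.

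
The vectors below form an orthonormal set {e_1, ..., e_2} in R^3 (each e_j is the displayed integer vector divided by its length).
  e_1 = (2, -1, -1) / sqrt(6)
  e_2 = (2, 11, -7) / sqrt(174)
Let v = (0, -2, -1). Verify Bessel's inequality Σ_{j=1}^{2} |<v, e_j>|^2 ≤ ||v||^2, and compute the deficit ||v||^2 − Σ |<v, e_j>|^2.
Σ |<v, e_j>|^2 = 81/29; ||v||^2 = 5; deficit = 64/29

Write each e_j = u_j / sqrt(<u_j, u_j>) where u_j is the displayed integer vector. Then <v, e_j> = <v, u_j> / sqrt(<u_j, u_j>), so |<v, e_j>|^2 = <v, u_j>^2 / <u_j, u_j>.
Coefficients: <v, e_1> = 3/sqrt(6), <v, e_2> = -15/sqrt(174).
Square and sum: Σ |<v, e_j>|^2 = 81/29.
Compute ||v||^2 = v·v = 5.
Deficit = 5 − 81/29 = 64/29 ≥ 0, confirming Bessel's inequality. (The deficit equals ||v − Σ <v,e_j> e_j||^2, the squared distance from v to span{e_j}.)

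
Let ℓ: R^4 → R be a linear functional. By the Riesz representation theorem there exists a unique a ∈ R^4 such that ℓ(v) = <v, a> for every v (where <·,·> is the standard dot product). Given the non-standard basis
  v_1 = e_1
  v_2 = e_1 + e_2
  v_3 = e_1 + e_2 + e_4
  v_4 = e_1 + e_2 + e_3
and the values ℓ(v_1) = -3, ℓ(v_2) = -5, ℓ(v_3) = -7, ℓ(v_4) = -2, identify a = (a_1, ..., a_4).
a = (-3, -2, 3, -2)

Write a = (a_1, ..., a_4) in the standard basis. For each basis vector v_i, ℓ(v_i) = <v_i, a> is a linear equation in the a_j's. Collect the n equations into a matrix system V a = ℓ, where row i of V is v_i (expressed in the standard basis). Since V is invertible (lower-triangular with 1s on the diagonal, up to permutation), solve by back-substitution:
  V =
[[1, 0, 0, 0],
 [1, 1, 0, 0],
 [1, 1, 0, 1],
 [1, 1, 1, 0]]
  V a = (-3, -5, -7, -2)
Solving gives a = (-3, -2, 3, -2).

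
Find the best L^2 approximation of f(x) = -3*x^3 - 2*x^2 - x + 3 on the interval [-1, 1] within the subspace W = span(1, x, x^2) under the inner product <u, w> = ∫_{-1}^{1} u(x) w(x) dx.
g(x) = -2*x^2 - 14*x/5 + 3

The best approximation g ∈ W is the orthogonal projection of f onto W. Writing g = a_0 + a_1 x + a_2 x^2, the coefficients solve the normal equations G · a = b where
  G_{ij} = <φ_i, φ_j> and b_i = <f, φ_i>, with φ_0 = 1, φ_1 = x, φ_2 = x^2.
G =
  [2, 0, 2/3]
  [0, 2/3, 0]
  [2/3, 0, 2/5],
b = (14/3, -28/15, 6/5).
Solving gives a_0 = 3, a_1 = -14/5, a_2 = -2, so
  g(x) = -2*x^2 - 14*x/5 + 3.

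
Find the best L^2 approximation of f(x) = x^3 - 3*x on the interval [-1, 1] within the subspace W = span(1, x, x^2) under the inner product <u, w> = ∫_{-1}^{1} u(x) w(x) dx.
g(x) = -12*x/5

The best approximation g ∈ W is the orthogonal projection of f onto W. Writing g = a_0 + a_1 x + a_2 x^2, the coefficients solve the normal equations G · a = b where
  G_{ij} = <φ_i, φ_j> and b_i = <f, φ_i>, with φ_0 = 1, φ_1 = x, φ_2 = x^2.
G =
  [2, 0, 2/3]
  [0, 2/3, 0]
  [2/3, 0, 2/5],
b = (0, -8/5, 0).
Solving gives a_0 = 0, a_1 = -12/5, a_2 = 0, so
  g(x) = -12*x/5.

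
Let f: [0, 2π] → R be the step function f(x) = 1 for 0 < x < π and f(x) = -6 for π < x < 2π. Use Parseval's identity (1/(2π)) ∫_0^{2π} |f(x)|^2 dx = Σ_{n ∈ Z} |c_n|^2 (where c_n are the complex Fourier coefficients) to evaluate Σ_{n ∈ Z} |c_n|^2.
Σ |c_n|^2 = 37/2

Parseval equates the L^2 energy of f (normalised by 1/(2π)) with the ℓ^2 sum of its Fourier coefficients: (1/(2π)) ∫_0^{2π} |f|^2 = Σ |c_n|^2.
Compute the left side: (1/(2π)) [∫_0^π 1^2 dx + ∫_π^{2π} (-6)^2 dx] = (1/(2π)) · (1π + 36π) = (1 + 36)/2 = 37/2.
So Σ_{n ∈ Z} |c_n|^2 = 37/2.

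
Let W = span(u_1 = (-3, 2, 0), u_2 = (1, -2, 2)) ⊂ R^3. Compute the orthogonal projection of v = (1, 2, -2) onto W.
proj_W(v) = (9/17, 22/17, -42/17)

Set up U = [u_1 | ... | u_2] ∈ R^(3×2). The projector onto W = col(U) is P = U (U^T U)^(-1) U^T.
Compute U^T U =
  [13, -7]
  [-7, 9],
and U^T v = (1, -7).
Solve U^T U · c = U^T v for the coefficients: c = (-10/17, -21/17). The projection is proj_W(v) = U c.
Check: (v - proj_W(v)) · u_1 = 0  (should be 0).
Check: (v - proj_W(v)) · u_2 = 0  (should be 0).
Result: proj_W(v) = (9/17, 22/17, -42/17).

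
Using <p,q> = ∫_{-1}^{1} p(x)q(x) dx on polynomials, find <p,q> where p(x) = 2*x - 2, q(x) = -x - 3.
<p,q> = 32/3

Expand the product: p(x)·q(x) = -2*x^2 - 4*x + 6.
∫_{-1}^{1} of each monomial x^k gives [2/(k+1) if k even, 0 if k odd]. Integrating term-by-term (or equivalently evaluating the antiderivative F(x) = -2*x^3/3 - 2*x^2 + 6*x at the endpoints):
  F(1) − F(−1) = 10/3 − (-22/3) = 32/3.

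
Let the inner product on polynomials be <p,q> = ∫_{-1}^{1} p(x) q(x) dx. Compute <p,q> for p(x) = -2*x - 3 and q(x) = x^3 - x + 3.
<p,q> = -262/15

Expand the product: p(x)·q(x) = -2*x^4 - 3*x^3 + 2*x^2 - 3*x - 9.
∫_{-1}^{1} of each monomial x^k gives [2/(k+1) if k even, 0 if k odd]. Integrating term-by-term (or equivalently evaluating the antiderivative F(x) = -2*x^5/5 - 3*x^4/4 + 2*x^3/3 - 3*x^2/2 - 9*x at the endpoints):
  F(1) − F(−1) = -659/60 − (389/60) = -262/15.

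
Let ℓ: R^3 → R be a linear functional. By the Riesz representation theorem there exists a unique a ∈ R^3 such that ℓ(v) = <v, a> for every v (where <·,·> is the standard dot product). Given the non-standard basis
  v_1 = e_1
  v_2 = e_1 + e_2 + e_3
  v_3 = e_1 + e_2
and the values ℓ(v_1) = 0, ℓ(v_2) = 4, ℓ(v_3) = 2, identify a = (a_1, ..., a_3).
a = (0, 2, 2)

Write a = (a_1, ..., a_3) in the standard basis. For each basis vector v_i, ℓ(v_i) = <v_i, a> is a linear equation in the a_j's. Collect the n equations into a matrix system V a = ℓ, where row i of V is v_i (expressed in the standard basis). Since V is invertible (lower-triangular with 1s on the diagonal, up to permutation), solve by back-substitution:
  V =
[[1, 0, 0],
 [1, 1, 1],
 [1, 1, 0]]
  V a = (0, 4, 2)
Solving gives a = (0, 2, 2).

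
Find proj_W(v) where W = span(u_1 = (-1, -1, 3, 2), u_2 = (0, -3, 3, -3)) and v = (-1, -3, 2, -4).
proj_W(v) = (12/41, -119/41, 95/41, -155/41)

Set up U = [u_1 | ... | u_2] ∈ R^(4×2). The projector onto W = col(U) is P = U (U^T U)^(-1) U^T.
Compute U^T U =
  [15, 6]
  [6, 27],
and U^T v = (2, 27).
Solve U^T U · c = U^T v for the coefficients: c = (-12/41, 131/123). The projection is proj_W(v) = U c.
Check: (v - proj_W(v)) · u_1 = 0  (should be 0).
Check: (v - proj_W(v)) · u_2 = 0  (should be 0).
Result: proj_W(v) = (12/41, -119/41, 95/41, -155/41).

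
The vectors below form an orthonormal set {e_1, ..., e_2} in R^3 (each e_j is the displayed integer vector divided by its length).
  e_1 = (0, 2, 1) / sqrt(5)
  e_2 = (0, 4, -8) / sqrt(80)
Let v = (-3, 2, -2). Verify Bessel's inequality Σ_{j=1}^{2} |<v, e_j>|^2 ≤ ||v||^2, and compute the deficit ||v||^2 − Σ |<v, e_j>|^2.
Σ |<v, e_j>|^2 = 8; ||v||^2 = 17; deficit = 9

Write each e_j = u_j / sqrt(<u_j, u_j>) where u_j is the displayed integer vector. Then <v, e_j> = <v, u_j> / sqrt(<u_j, u_j>), so |<v, e_j>|^2 = <v, u_j>^2 / <u_j, u_j>.
Coefficients: <v, e_1> = 2/sqrt(5), <v, e_2> = 24/sqrt(80).
Square and sum: Σ |<v, e_j>|^2 = 8.
Compute ||v||^2 = v·v = 17.
Deficit = 17 − 8 = 9 ≥ 0, confirming Bessel's inequality. (The deficit equals ||v − Σ <v,e_j> e_j||^2, the squared distance from v to span{e_j}.)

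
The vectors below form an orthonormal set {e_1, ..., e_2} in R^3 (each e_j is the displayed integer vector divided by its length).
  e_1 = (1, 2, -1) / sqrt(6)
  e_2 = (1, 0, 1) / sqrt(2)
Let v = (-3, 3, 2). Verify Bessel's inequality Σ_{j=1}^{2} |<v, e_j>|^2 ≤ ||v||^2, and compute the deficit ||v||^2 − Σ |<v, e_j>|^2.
Σ |<v, e_j>|^2 = 2/3; ||v||^2 = 22; deficit = 64/3

Write each e_j = u_j / sqrt(<u_j, u_j>) where u_j is the displayed integer vector. Then <v, e_j> = <v, u_j> / sqrt(<u_j, u_j>), so |<v, e_j>|^2 = <v, u_j>^2 / <u_j, u_j>.
Coefficients: <v, e_1> = 1/sqrt(6), <v, e_2> = -1/sqrt(2).
Square and sum: Σ |<v, e_j>|^2 = 2/3.
Compute ||v||^2 = v·v = 22.
Deficit = 22 − 2/3 = 64/3 ≥ 0, confirming Bessel's inequality. (The deficit equals ||v − Σ <v,e_j> e_j||^2, the squared distance from v to span{e_j}.)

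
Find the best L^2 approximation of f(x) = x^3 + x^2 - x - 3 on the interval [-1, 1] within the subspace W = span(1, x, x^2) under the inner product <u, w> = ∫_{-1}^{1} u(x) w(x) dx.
g(x) = x^2 - 2*x/5 - 3

The best approximation g ∈ W is the orthogonal projection of f onto W. Writing g = a_0 + a_1 x + a_2 x^2, the coefficients solve the normal equations G · a = b where
  G_{ij} = <φ_i, φ_j> and b_i = <f, φ_i>, with φ_0 = 1, φ_1 = x, φ_2 = x^2.
G =
  [2, 0, 2/3]
  [0, 2/3, 0]
  [2/3, 0, 2/5],
b = (-16/3, -4/15, -8/5).
Solving gives a_0 = -3, a_1 = -2/5, a_2 = 1, so
  g(x) = x^2 - 2*x/5 - 3.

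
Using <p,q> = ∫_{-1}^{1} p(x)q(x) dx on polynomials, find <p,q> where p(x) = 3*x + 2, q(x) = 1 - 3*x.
<p,q> = -2

Expand the product: p(x)·q(x) = -9*x^2 - 3*x + 2.
∫_{-1}^{1} of each monomial x^k gives [2/(k+1) if k even, 0 if k odd]. Integrating term-by-term (or equivalently evaluating the antiderivative F(x) = -3*x^3 - 3*x^2/2 + 2*x at the endpoints):
  F(1) − F(−1) = -5/2 − (-1/2) = -2.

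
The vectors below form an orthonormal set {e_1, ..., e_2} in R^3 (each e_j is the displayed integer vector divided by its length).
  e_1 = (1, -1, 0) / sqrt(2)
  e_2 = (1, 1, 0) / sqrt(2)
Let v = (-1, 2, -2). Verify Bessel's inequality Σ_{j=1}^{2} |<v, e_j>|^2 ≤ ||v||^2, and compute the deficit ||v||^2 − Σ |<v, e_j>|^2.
Σ |<v, e_j>|^2 = 5; ||v||^2 = 9; deficit = 4

Write each e_j = u_j / sqrt(<u_j, u_j>) where u_j is the displayed integer vector. Then <v, e_j> = <v, u_j> / sqrt(<u_j, u_j>), so |<v, e_j>|^2 = <v, u_j>^2 / <u_j, u_j>.
Coefficients: <v, e_1> = -3/sqrt(2), <v, e_2> = 1/sqrt(2).
Square and sum: Σ |<v, e_j>|^2 = 5.
Compute ||v||^2 = v·v = 9.
Deficit = 9 − 5 = 4 ≥ 0, confirming Bessel's inequality. (The deficit equals ||v − Σ <v,e_j> e_j||^2, the squared distance from v to span{e_j}.)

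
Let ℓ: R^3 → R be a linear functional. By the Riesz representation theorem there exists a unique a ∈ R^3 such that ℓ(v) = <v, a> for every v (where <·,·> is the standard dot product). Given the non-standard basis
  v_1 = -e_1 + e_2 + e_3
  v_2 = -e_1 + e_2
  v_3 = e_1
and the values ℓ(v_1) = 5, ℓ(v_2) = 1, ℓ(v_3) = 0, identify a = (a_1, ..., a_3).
a = (0, 1, 4)

Write a = (a_1, ..., a_3) in the standard basis. For each basis vector v_i, ℓ(v_i) = <v_i, a> is a linear equation in the a_j's. Collect the n equations into a matrix system V a = ℓ, where row i of V is v_i (expressed in the standard basis). Since V is invertible (lower-triangular with 1s on the diagonal, up to permutation), solve by back-substitution:
  V =
[[-1, 1, 1],
 [-1, 1, 0],
 [1, 0, 0]]
  V a = (5, 1, 0)
Solving gives a = (0, 1, 4).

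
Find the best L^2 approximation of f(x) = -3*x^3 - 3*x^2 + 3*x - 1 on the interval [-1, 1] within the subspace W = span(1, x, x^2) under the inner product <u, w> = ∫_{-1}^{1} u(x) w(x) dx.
g(x) = -3*x^2 + 6*x/5 - 1

The best approximation g ∈ W is the orthogonal projection of f onto W. Writing g = a_0 + a_1 x + a_2 x^2, the coefficients solve the normal equations G · a = b where
  G_{ij} = <φ_i, φ_j> and b_i = <f, φ_i>, with φ_0 = 1, φ_1 = x, φ_2 = x^2.
G =
  [2, 0, 2/3]
  [0, 2/3, 0]
  [2/3, 0, 2/5],
b = (-4, 4/5, -28/15).
Solving gives a_0 = -1, a_1 = 6/5, a_2 = -3, so
  g(x) = -3*x^2 + 6*x/5 - 1.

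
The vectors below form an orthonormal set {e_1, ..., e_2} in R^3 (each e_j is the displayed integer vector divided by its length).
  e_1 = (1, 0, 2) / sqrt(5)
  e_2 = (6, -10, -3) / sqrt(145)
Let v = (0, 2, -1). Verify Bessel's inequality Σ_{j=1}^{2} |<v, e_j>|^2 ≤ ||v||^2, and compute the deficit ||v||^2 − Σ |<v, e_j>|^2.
Σ |<v, e_j>|^2 = 81/29; ||v||^2 = 5; deficit = 64/29

Write each e_j = u_j / sqrt(<u_j, u_j>) where u_j is the displayed integer vector. Then <v, e_j> = <v, u_j> / sqrt(<u_j, u_j>), so |<v, e_j>|^2 = <v, u_j>^2 / <u_j, u_j>.
Coefficients: <v, e_1> = -2/sqrt(5), <v, e_2> = -17/sqrt(145).
Square and sum: Σ |<v, e_j>|^2 = 81/29.
Compute ||v||^2 = v·v = 5.
Deficit = 5 − 81/29 = 64/29 ≥ 0, confirming Bessel's inequality. (The deficit equals ||v − Σ <v,e_j> e_j||^2, the squared distance from v to span{e_j}.)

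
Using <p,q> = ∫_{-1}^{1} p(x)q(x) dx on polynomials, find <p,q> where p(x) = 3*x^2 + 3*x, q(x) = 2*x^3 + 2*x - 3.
<p,q> = 2/5

Expand the product: p(x)·q(x) = 6*x^5 + 6*x^4 + 6*x^3 - 3*x^2 - 9*x.
∫_{-1}^{1} of each monomial x^k gives [2/(k+1) if k even, 0 if k odd]. Integrating term-by-term (or equivalently evaluating the antiderivative F(x) = x^6 + 6*x^5/5 + 3*x^4/2 - x^3 - 9*x^2/2 at the endpoints):
  F(1) − F(−1) = -9/5 − (-11/5) = 2/5.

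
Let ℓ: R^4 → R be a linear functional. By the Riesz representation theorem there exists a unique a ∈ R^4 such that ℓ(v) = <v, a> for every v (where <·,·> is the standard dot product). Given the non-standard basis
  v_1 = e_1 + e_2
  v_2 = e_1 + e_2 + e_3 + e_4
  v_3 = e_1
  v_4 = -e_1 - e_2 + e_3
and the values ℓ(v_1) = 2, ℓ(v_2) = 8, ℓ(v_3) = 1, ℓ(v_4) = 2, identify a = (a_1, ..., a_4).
a = (1, 1, 4, 2)

Write a = (a_1, ..., a_4) in the standard basis. For each basis vector v_i, ℓ(v_i) = <v_i, a> is a linear equation in the a_j's. Collect the n equations into a matrix system V a = ℓ, where row i of V is v_i (expressed in the standard basis). Since V is invertible (lower-triangular with 1s on the diagonal, up to permutation), solve by back-substitution:
  V =
[[1, 1, 0, 0],
 [1, 1, 1, 1],
 [1, 0, 0, 0],
 [-1, -1, 1, 0]]
  V a = (2, 8, 1, 2)
Solving gives a = (1, 1, 4, 2).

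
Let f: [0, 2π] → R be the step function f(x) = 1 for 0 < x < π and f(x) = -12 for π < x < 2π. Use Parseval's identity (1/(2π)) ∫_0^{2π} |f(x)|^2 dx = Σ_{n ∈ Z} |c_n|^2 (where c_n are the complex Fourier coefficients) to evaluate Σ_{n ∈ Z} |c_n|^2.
Σ |c_n|^2 = 145/2

Parseval equates the L^2 energy of f (normalised by 1/(2π)) with the ℓ^2 sum of its Fourier coefficients: (1/(2π)) ∫_0^{2π} |f|^2 = Σ |c_n|^2.
Compute the left side: (1/(2π)) [∫_0^π 1^2 dx + ∫_π^{2π} (-12)^2 dx] = (1/(2π)) · (1π + 144π) = (1 + 144)/2 = 145/2.
So Σ_{n ∈ Z} |c_n|^2 = 145/2.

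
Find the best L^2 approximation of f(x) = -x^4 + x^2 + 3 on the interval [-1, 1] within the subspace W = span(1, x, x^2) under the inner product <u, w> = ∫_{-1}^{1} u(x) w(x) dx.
g(x) = x^2/7 + 108/35

The best approximation g ∈ W is the orthogonal projection of f onto W. Writing g = a_0 + a_1 x + a_2 x^2, the coefficients solve the normal equations G · a = b where
  G_{ij} = <φ_i, φ_j> and b_i = <f, φ_i>, with φ_0 = 1, φ_1 = x, φ_2 = x^2.
G =
  [2, 0, 2/3]
  [0, 2/3, 0]
  [2/3, 0, 2/5],
b = (94/15, 0, 74/35).
Solving gives a_0 = 108/35, a_1 = 0, a_2 = 1/7, so
  g(x) = x^2/7 + 108/35.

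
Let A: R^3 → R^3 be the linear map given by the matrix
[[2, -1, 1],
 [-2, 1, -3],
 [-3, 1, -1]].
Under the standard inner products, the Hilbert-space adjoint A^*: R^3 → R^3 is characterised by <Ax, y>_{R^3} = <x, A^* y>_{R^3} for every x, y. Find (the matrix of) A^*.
A^* = A^T =
[[2, -2, -3],
 [-1, 1, 1],
 [1, -3, -1]]

For real matrices with standard dot products, the defining identity <Ax, y> = <x, A^* y> gives (Ax)^T y = x^T (A^*) y, i.e. x^T A^T y = x^T (A^*) y. Since this holds for all x, y, we must have A^* = A^T. Therefore
A^* =
[[2, -2, -3],
 [-1, 1, 1],
 [1, -3, -1]].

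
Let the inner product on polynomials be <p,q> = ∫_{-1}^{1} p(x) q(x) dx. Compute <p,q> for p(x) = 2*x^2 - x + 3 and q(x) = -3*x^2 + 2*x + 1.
<p,q> = -12/5

Expand the product: p(x)·q(x) = -6*x^4 + 7*x^3 - 9*x^2 + 5*x + 3.
∫_{-1}^{1} of each monomial x^k gives [2/(k+1) if k even, 0 if k odd]. Integrating term-by-term (or equivalently evaluating the antiderivative F(x) = -6*x^5/5 + 7*x^4/4 - 3*x^3 + 5*x^2/2 + 3*x at the endpoints):
  F(1) − F(−1) = 61/20 − (109/20) = -12/5.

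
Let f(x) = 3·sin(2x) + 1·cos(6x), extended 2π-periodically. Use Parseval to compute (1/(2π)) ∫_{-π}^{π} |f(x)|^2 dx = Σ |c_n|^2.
Σ |c_n|^2 = 5

Expand |f|^2 and use orthogonality of {sin(nx), cos(mx)} on [-π, π]:
  ∫_{-π}^{π} sin(nx)^2 dx = π, ∫ cos(mx)^2 dx = π, and cross terms integrate to 0.
So ∫_{-π}^{π} f(x)^2 dx = 3^2 · π + 1^2 · π = (9 + 1)π.
Divide by 2π: (9 + 1)/2 = 5.
By Parseval, this equals Σ |c_n|^2.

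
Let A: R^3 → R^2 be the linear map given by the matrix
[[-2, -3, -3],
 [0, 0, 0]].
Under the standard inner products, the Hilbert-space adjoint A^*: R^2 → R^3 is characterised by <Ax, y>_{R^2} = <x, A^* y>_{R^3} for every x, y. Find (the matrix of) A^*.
A^* = A^T =
[[-2, 0],
 [-3, 0],
 [-3, 0]]

For real matrices with standard dot products, the defining identity <Ax, y> = <x, A^* y> gives (Ax)^T y = x^T (A^*) y, i.e. x^T A^T y = x^T (A^*) y. Since this holds for all x, y, we must have A^* = A^T. Therefore
A^* =
[[-2, 0],
 [-3, 0],
 [-3, 0]].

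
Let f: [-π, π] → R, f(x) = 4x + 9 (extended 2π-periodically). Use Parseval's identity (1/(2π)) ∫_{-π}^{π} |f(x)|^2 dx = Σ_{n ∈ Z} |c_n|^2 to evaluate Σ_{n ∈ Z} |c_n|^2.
Σ |c_n|^2 = 16π^2/3 + 81

Expand and integrate term by term over [-π, π]:
  ∫ (4x)^2 dx = 16·(2π^3/3); ∫ 2·4·(9)·x dx = 0 (odd integrand); ∫ 9^2 dx = 81·2π.
So (1/(2π)) ∫_{-π}^{π} (4x + 9)^2 dx = 16π^2/3 + 81 = 16π^2/3 + 81.
Parseval ⇒ Σ |c_n|^2 = 16π^2/3 + 81.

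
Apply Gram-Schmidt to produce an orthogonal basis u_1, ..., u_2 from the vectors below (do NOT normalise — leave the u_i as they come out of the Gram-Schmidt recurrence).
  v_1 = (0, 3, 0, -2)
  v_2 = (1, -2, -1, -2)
Orthogonal basis:
  u_1 = (0, 3, 0, -2)
  u_2 = (1, -20/13, -1, -30/13)

Apply the Gram-Schmidt recurrence
  u_1 = v_1
  u_i = v_i − Σ_{j<i} ((v_i · u_j) / (u_j · u_j)) · u_j.

Step by step this gives:
  u_1 = (0, 3, 0, -2)
  u_2 = (1, -20/13, -1, -30/13)

Orthogonality check:
  u_2 · u_1 = 0 (should be 0)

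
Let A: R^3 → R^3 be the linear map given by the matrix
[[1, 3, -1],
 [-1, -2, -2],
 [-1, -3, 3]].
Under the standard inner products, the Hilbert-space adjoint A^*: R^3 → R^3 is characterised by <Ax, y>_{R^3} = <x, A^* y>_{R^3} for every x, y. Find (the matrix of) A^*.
A^* = A^T =
[[1, -1, -1],
 [3, -2, -3],
 [-1, -2, 3]]

For real matrices with standard dot products, the defining identity <Ax, y> = <x, A^* y> gives (Ax)^T y = x^T (A^*) y, i.e. x^T A^T y = x^T (A^*) y. Since this holds for all x, y, we must have A^* = A^T. Therefore
A^* =
[[1, -1, -1],
 [3, -2, -3],
 [-1, -2, 3]].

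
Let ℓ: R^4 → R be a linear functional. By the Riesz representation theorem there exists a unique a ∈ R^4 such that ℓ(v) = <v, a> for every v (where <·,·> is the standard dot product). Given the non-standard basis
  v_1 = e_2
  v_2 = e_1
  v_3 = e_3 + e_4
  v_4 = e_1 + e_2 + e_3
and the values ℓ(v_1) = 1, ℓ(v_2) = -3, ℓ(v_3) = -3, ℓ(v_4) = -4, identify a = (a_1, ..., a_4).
a = (-3, 1, -2, -1)

Write a = (a_1, ..., a_4) in the standard basis. For each basis vector v_i, ℓ(v_i) = <v_i, a> is a linear equation in the a_j's. Collect the n equations into a matrix system V a = ℓ, where row i of V is v_i (expressed in the standard basis). Since V is invertible (lower-triangular with 1s on the diagonal, up to permutation), solve by back-substitution:
  V =
[[0, 1, 0, 0],
 [1, 0, 0, 0],
 [0, 0, 1, 1],
 [1, 1, 1, 0]]
  V a = (1, -3, -3, -4)
Solving gives a = (-3, 1, -2, -1).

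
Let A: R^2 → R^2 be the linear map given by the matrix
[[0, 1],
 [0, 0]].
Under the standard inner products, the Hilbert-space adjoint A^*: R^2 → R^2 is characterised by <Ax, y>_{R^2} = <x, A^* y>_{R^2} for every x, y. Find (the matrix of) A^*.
A^* = A^T =
[[0, 0],
 [1, 0]]

For real matrices with standard dot products, the defining identity <Ax, y> = <x, A^* y> gives (Ax)^T y = x^T (A^*) y, i.e. x^T A^T y = x^T (A^*) y. Since this holds for all x, y, we must have A^* = A^T. Therefore
A^* =
[[0, 0],
 [1, 0]].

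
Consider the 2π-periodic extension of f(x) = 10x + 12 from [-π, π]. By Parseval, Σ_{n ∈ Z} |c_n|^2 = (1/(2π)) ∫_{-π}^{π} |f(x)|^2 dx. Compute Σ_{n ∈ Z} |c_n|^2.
Σ |c_n|^2 = 100π^2/3 + 144

Expand and integrate term by term over [-π, π]:
  ∫ (10x)^2 dx = 100·(2π^3/3); ∫ 2·10·(12)·x dx = 0 (odd integrand); ∫ 12^2 dx = 144·2π.
So (1/(2π)) ∫_{-π}^{π} (10x + 12)^2 dx = 100π^2/3 + 144 = 100π^2/3 + 144.
Parseval ⇒ Σ |c_n|^2 = 100π^2/3 + 144.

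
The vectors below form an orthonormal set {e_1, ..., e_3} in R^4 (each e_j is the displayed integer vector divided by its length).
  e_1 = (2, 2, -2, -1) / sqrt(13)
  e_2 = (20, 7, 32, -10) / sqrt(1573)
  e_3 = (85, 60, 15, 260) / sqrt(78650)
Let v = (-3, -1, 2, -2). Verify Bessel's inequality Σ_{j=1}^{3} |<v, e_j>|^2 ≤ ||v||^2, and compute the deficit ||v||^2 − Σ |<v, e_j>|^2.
Σ |<v, e_j>|^2 = 419/26; ||v||^2 = 18; deficit = 49/26

Write each e_j = u_j / sqrt(<u_j, u_j>) where u_j is the displayed integer vector. Then <v, e_j> = <v, u_j> / sqrt(<u_j, u_j>), so |<v, e_j>|^2 = <v, u_j>^2 / <u_j, u_j>.
Coefficients: <v, e_1> = -10/sqrt(13), <v, e_2> = 17/sqrt(1573), <v, e_3> = -805/sqrt(78650).
Square and sum: Σ |<v, e_j>|^2 = 419/26.
Compute ||v||^2 = v·v = 18.
Deficit = 18 − 419/26 = 49/26 ≥ 0, confirming Bessel's inequality. (The deficit equals ||v − Σ <v,e_j> e_j||^2, the squared distance from v to span{e_j}.)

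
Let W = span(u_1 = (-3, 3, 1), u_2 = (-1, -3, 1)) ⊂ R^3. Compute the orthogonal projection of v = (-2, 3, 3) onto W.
proj_W(v) = (-137/46, 123/46, 24/23)

Set up U = [u_1 | ... | u_2] ∈ R^(3×2). The projector onto W = col(U) is P = U (U^T U)^(-1) U^T.
Compute U^T U =
  [19, -5]
  [-5, 11],
and U^T v = (18, -4).
Solve U^T U · c = U^T v for the coefficients: c = (89/92, 7/92). The projection is proj_W(v) = U c.
Check: (v - proj_W(v)) · u_1 = 0  (should be 0).
Check: (v - proj_W(v)) · u_2 = 0  (should be 0).
Result: proj_W(v) = (-137/46, 123/46, 24/23).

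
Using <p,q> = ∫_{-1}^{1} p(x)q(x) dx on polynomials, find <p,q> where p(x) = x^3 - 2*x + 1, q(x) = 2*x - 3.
<p,q> = -118/15

Expand the product: p(x)·q(x) = 2*x^4 - 3*x^3 - 4*x^2 + 8*x - 3.
∫_{-1}^{1} of each monomial x^k gives [2/(k+1) if k even, 0 if k odd]. Integrating term-by-term (or equivalently evaluating the antiderivative F(x) = 2*x^5/5 - 3*x^4/4 - 4*x^3/3 + 4*x^2 - 3*x at the endpoints):
  F(1) − F(−1) = -41/60 − (431/60) = -118/15.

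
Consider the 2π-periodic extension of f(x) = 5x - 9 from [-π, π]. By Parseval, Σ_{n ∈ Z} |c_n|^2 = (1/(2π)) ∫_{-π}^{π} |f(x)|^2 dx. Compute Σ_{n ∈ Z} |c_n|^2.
Σ |c_n|^2 = 25π^2/3 + 81

Expand and integrate term by term over [-π, π]:
  ∫ (5x)^2 dx = 25·(2π^3/3); ∫ 2·5·(-9)·x dx = 0 (odd integrand); ∫ (-9)^2 dx = 81·2π.
So (1/(2π)) ∫_{-π}^{π} (5x - 9)^2 dx = 25π^2/3 + 81 = 25π^2/3 + 81.
Parseval ⇒ Σ |c_n|^2 = 25π^2/3 + 81.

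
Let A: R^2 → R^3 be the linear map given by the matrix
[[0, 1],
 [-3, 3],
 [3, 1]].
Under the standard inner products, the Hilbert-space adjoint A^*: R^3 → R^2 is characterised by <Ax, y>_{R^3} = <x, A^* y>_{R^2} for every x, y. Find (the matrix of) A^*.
A^* = A^T =
[[0, -3, 3],
 [1, 3, 1]]

For real matrices with standard dot products, the defining identity <Ax, y> = <x, A^* y> gives (Ax)^T y = x^T (A^*) y, i.e. x^T A^T y = x^T (A^*) y. Since this holds for all x, y, we must have A^* = A^T. Therefore
A^* =
[[0, -3, 3],
 [1, 3, 1]].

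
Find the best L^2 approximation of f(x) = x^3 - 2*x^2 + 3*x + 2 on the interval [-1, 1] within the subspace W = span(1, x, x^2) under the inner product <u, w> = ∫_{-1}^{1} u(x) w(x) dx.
g(x) = -2*x^2 + 18*x/5 + 2

The best approximation g ∈ W is the orthogonal projection of f onto W. Writing g = a_0 + a_1 x + a_2 x^2, the coefficients solve the normal equations G · a = b where
  G_{ij} = <φ_i, φ_j> and b_i = <f, φ_i>, with φ_0 = 1, φ_1 = x, φ_2 = x^2.
G =
  [2, 0, 2/3]
  [0, 2/3, 0]
  [2/3, 0, 2/5],
b = (8/3, 12/5, 8/15).
Solving gives a_0 = 2, a_1 = 18/5, a_2 = -2, so
  g(x) = -2*x^2 + 18*x/5 + 2.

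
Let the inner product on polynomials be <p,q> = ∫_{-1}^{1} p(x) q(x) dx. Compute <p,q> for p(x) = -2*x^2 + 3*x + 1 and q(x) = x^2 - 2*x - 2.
<p,q> = -82/15

Expand the product: p(x)·q(x) = -2*x^4 + 7*x^3 - x^2 - 8*x - 2.
∫_{-1}^{1} of each monomial x^k gives [2/(k+1) if k even, 0 if k odd]. Integrating term-by-term (or equivalently evaluating the antiderivative F(x) = -2*x^5/5 + 7*x^4/4 - x^3/3 - 4*x^2 - 2*x at the endpoints):
  F(1) − F(−1) = -299/60 − (29/60) = -82/15.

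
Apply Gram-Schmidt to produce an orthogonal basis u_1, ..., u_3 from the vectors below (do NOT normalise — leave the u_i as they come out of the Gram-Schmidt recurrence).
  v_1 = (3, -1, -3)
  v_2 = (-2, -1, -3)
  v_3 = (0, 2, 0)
Orthogonal basis:
  u_1 = (3, -1, -3)
  u_2 = (-50/19, -15/19, -45/19)
  u_3 = (0, 9/5, -3/5)

Apply the Gram-Schmidt recurrence
  u_1 = v_1
  u_i = v_i − Σ_{j<i} ((v_i · u_j) / (u_j · u_j)) · u_j.

Step by step this gives:
  u_1 = (3, -1, -3)
  u_2 = (-50/19, -15/19, -45/19)
  u_3 = (0, 9/5, -3/5)

Orthogonality check:
  u_2 · u_1 = 0 (should be 0)
  u_3 · u_1 = 0 (should be 0)
  u_3 · u_2 = 0 (should be 0)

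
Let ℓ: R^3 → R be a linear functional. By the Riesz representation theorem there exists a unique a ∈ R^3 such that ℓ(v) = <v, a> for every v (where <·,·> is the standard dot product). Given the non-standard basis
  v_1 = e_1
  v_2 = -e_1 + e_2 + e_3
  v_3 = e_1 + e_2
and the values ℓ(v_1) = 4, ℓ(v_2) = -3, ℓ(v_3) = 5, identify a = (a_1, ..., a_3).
a = (4, 1, 0)

Write a = (a_1, ..., a_3) in the standard basis. For each basis vector v_i, ℓ(v_i) = <v_i, a> is a linear equation in the a_j's. Collect the n equations into a matrix system V a = ℓ, where row i of V is v_i (expressed in the standard basis). Since V is invertible (lower-triangular with 1s on the diagonal, up to permutation), solve by back-substitution:
  V =
[[1, 0, 0],
 [-1, 1, 1],
 [1, 1, 0]]
  V a = (4, -3, 5)
Solving gives a = (4, 1, 0).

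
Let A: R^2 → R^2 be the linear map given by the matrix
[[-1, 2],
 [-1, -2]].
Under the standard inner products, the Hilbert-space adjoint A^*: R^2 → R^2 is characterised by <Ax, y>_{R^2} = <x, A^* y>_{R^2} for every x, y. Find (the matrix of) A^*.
A^* = A^T =
[[-1, -1],
 [2, -2]]

For real matrices with standard dot products, the defining identity <Ax, y> = <x, A^* y> gives (Ax)^T y = x^T (A^*) y, i.e. x^T A^T y = x^T (A^*) y. Since this holds for all x, y, we must have A^* = A^T. Therefore
A^* =
[[-1, -1],
 [2, -2]].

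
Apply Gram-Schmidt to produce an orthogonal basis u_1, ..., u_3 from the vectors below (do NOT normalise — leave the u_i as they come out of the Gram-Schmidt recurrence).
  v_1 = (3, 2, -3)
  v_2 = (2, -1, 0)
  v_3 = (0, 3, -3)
Orthogonal basis:
  u_1 = (3, 2, -3)
  u_2 = (16/11, -15/11, 6/11)
  u_3 = (-9/94, -9/47, -21/94)

Apply the Gram-Schmidt recurrence
  u_1 = v_1
  u_i = v_i − Σ_{j<i} ((v_i · u_j) / (u_j · u_j)) · u_j.

Step by step this gives:
  u_1 = (3, 2, -3)
  u_2 = (16/11, -15/11, 6/11)
  u_3 = (-9/94, -9/47, -21/94)

Orthogonality check:
  u_2 · u_1 = 0 (should be 0)
  u_3 · u_1 = 0 (should be 0)
  u_3 · u_2 = 0 (should be 0)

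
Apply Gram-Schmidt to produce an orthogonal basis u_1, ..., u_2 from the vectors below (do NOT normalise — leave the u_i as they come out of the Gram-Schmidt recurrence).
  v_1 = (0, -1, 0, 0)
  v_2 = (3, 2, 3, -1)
Orthogonal basis:
  u_1 = (0, -1, 0, 0)
  u_2 = (3, 0, 3, -1)

Apply the Gram-Schmidt recurrence
  u_1 = v_1
  u_i = v_i − Σ_{j<i} ((v_i · u_j) / (u_j · u_j)) · u_j.

Step by step this gives:
  u_1 = (0, -1, 0, 0)
  u_2 = (3, 0, 3, -1)

Orthogonality check:
  u_2 · u_1 = 0 (should be 0)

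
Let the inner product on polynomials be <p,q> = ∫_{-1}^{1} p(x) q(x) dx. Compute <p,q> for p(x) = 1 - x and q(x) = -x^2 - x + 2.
<p,q> = 4

Expand the product: p(x)·q(x) = x^3 - 3*x + 2.
∫_{-1}^{1} of each monomial x^k gives [2/(k+1) if k even, 0 if k odd]. Integrating term-by-term (or equivalently evaluating the antiderivative F(x) = x^4/4 - 3*x^2/2 + 2*x at the endpoints):
  F(1) − F(−1) = 3/4 − (-13/4) = 4.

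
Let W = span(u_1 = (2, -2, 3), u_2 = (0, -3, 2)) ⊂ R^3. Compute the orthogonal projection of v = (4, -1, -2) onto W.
proj_W(v) = (128/77, 67/77, 62/77)

Set up U = [u_1 | ... | u_2] ∈ R^(3×2). The projector onto W = col(U) is P = U (U^T U)^(-1) U^T.
Compute U^T U =
  [17, 12]
  [12, 13],
and U^T v = (4, -1).
Solve U^T U · c = U^T v for the coefficients: c = (64/77, -65/77). The projection is proj_W(v) = U c.
Check: (v - proj_W(v)) · u_1 = 0  (should be 0).
Check: (v - proj_W(v)) · u_2 = 0  (should be 0).
Result: proj_W(v) = (128/77, 67/77, 62/77).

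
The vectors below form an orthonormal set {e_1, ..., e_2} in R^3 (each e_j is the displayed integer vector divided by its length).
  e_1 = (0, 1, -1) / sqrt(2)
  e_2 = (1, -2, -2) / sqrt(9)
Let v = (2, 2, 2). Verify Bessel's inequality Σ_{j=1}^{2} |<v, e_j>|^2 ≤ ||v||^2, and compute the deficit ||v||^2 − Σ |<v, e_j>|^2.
Σ |<v, e_j>|^2 = 4; ||v||^2 = 12; deficit = 8

Write each e_j = u_j / sqrt(<u_j, u_j>) where u_j is the displayed integer vector. Then <v, e_j> = <v, u_j> / sqrt(<u_j, u_j>), so |<v, e_j>|^2 = <v, u_j>^2 / <u_j, u_j>.
Coefficients: <v, e_1> = 0/sqrt(2), <v, e_2> = -6/sqrt(9).
Square and sum: Σ |<v, e_j>|^2 = 4.
Compute ||v||^2 = v·v = 12.
Deficit = 12 − 4 = 8 ≥ 0, confirming Bessel's inequality. (The deficit equals ||v − Σ <v,e_j> e_j||^2, the squared distance from v to span{e_j}.)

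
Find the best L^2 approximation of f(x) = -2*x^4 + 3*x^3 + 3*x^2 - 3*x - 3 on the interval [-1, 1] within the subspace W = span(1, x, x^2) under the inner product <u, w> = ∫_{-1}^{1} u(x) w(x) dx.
g(x) = 9*x^2/7 - 6*x/5 - 99/35

The best approximation g ∈ W is the orthogonal projection of f onto W. Writing g = a_0 + a_1 x + a_2 x^2, the coefficients solve the normal equations G · a = b where
  G_{ij} = <φ_i, φ_j> and b_i = <f, φ_i>, with φ_0 = 1, φ_1 = x, φ_2 = x^2.
G =
  [2, 0, 2/3]
  [0, 2/3, 0]
  [2/3, 0, 2/5],
b = (-24/5, -4/5, -48/35).
Solving gives a_0 = -99/35, a_1 = -6/5, a_2 = 9/7, so
  g(x) = 9*x^2/7 - 6*x/5 - 99/35.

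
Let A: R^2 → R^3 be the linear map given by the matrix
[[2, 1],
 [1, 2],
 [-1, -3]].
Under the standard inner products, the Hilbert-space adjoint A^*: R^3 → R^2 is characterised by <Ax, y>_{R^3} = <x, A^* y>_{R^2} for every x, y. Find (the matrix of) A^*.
A^* = A^T =
[[2, 1, -1],
 [1, 2, -3]]

For real matrices with standard dot products, the defining identity <Ax, y> = <x, A^* y> gives (Ax)^T y = x^T (A^*) y, i.e. x^T A^T y = x^T (A^*) y. Since this holds for all x, y, we must have A^* = A^T. Therefore
A^* =
[[2, 1, -1],
 [1, 2, -3]].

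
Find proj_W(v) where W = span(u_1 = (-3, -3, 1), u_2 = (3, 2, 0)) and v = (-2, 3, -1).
proj_W(v) = (-12/11, 18/11, -26/11)

Set up U = [u_1 | ... | u_2] ∈ R^(3×2). The projector onto W = col(U) is P = U (U^T U)^(-1) U^T.
Compute U^T U =
  [19, -15]
  [-15, 13],
and U^T v = (-4, 0).
Solve U^T U · c = U^T v for the coefficients: c = (-26/11, -30/11). The projection is proj_W(v) = U c.
Check: (v - proj_W(v)) · u_1 = 0  (should be 0).
Check: (v - proj_W(v)) · u_2 = 0  (should be 0).
Result: proj_W(v) = (-12/11, 18/11, -26/11).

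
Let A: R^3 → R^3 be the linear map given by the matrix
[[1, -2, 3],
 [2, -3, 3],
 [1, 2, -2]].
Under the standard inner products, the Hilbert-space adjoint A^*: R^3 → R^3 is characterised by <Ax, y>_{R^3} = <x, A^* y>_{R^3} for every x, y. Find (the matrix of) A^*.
A^* = A^T =
[[1, 2, 1],
 [-2, -3, 2],
 [3, 3, -2]]

For real matrices with standard dot products, the defining identity <Ax, y> = <x, A^* y> gives (Ax)^T y = x^T (A^*) y, i.e. x^T A^T y = x^T (A^*) y. Since this holds for all x, y, we must have A^* = A^T. Therefore
A^* =
[[1, 2, 1],
 [-2, -3, 2],
 [3, 3, -2]].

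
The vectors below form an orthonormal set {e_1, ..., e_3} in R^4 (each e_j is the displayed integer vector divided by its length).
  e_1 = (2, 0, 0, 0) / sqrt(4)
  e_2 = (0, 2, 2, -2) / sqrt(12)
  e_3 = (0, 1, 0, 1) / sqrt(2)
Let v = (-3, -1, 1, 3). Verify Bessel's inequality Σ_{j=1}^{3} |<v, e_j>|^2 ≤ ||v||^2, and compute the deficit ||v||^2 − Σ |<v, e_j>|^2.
Σ |<v, e_j>|^2 = 14; ||v||^2 = 20; deficit = 6

Write each e_j = u_j / sqrt(<u_j, u_j>) where u_j is the displayed integer vector. Then <v, e_j> = <v, u_j> / sqrt(<u_j, u_j>), so |<v, e_j>|^2 = <v, u_j>^2 / <u_j, u_j>.
Coefficients: <v, e_1> = -6/sqrt(4), <v, e_2> = -6/sqrt(12), <v, e_3> = 2/sqrt(2).
Square and sum: Σ |<v, e_j>|^2 = 14.
Compute ||v||^2 = v·v = 20.
Deficit = 20 − 14 = 6 ≥ 0, confirming Bessel's inequality. (The deficit equals ||v − Σ <v,e_j> e_j||^2, the squared distance from v to span{e_j}.)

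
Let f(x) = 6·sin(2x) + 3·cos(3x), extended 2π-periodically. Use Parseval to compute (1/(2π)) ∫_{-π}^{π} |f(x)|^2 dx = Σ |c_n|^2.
Σ |c_n|^2 = 45/2

Expand |f|^2 and use orthogonality of {sin(nx), cos(mx)} on [-π, π]:
  ∫_{-π}^{π} sin(nx)^2 dx = π, ∫ cos(mx)^2 dx = π, and cross terms integrate to 0.
So ∫_{-π}^{π} f(x)^2 dx = 6^2 · π + 3^2 · π = (36 + 9)π.
Divide by 2π: (36 + 9)/2 = 45/2.
By Parseval, this equals Σ |c_n|^2.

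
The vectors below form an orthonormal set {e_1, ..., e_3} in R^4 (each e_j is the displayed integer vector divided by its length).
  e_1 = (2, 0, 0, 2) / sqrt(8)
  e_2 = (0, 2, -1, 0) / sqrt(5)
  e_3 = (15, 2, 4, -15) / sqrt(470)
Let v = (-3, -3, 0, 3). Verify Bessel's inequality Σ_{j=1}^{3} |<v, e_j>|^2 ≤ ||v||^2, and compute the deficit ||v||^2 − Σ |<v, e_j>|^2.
Σ |<v, e_j>|^2 = 1260/47; ||v||^2 = 27; deficit = 9/47

Write each e_j = u_j / sqrt(<u_j, u_j>) where u_j is the displayed integer vector. Then <v, e_j> = <v, u_j> / sqrt(<u_j, u_j>), so |<v, e_j>|^2 = <v, u_j>^2 / <u_j, u_j>.
Coefficients: <v, e_1> = 0/sqrt(8), <v, e_2> = -6/sqrt(5), <v, e_3> = -96/sqrt(470).
Square and sum: Σ |<v, e_j>|^2 = 1260/47.
Compute ||v||^2 = v·v = 27.
Deficit = 27 − 1260/47 = 9/47 ≥ 0, confirming Bessel's inequality. (The deficit equals ||v − Σ <v,e_j> e_j||^2, the squared distance from v to span{e_j}.)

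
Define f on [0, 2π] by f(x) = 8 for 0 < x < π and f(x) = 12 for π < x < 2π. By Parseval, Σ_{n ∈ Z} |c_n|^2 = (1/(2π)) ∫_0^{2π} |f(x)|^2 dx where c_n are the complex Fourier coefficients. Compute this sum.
Σ |c_n|^2 = 104

Parseval equates the L^2 energy of f (normalised by 1/(2π)) with the ℓ^2 sum of its Fourier coefficients: (1/(2π)) ∫_0^{2π} |f|^2 = Σ |c_n|^2.
Compute the left side: (1/(2π)) [∫_0^π 8^2 dx + ∫_π^{2π} 12^2 dx] = (1/(2π)) · (64π + 144π) = (64 + 144)/2 = 104.
So Σ_{n ∈ Z} |c_n|^2 = 104.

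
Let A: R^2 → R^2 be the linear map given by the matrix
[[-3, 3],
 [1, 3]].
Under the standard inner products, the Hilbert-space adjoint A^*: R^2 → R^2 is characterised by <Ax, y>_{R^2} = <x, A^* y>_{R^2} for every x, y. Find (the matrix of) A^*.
A^* = A^T =
[[-3, 1],
 [3, 3]]

For real matrices with standard dot products, the defining identity <Ax, y> = <x, A^* y> gives (Ax)^T y = x^T (A^*) y, i.e. x^T A^T y = x^T (A^*) y. Since this holds for all x, y, we must have A^* = A^T. Therefore
A^* =
[[-3, 1],
 [3, 3]].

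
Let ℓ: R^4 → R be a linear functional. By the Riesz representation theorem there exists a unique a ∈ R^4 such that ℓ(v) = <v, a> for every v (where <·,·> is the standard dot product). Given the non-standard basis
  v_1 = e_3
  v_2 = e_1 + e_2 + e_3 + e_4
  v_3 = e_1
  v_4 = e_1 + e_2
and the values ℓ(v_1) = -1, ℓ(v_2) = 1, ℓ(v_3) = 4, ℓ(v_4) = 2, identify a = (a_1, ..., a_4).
a = (4, -2, -1, 0)

Write a = (a_1, ..., a_4) in the standard basis. For each basis vector v_i, ℓ(v_i) = <v_i, a> is a linear equation in the a_j's. Collect the n equations into a matrix system V a = ℓ, where row i of V is v_i (expressed in the standard basis). Since V is invertible (lower-triangular with 1s on the diagonal, up to permutation), solve by back-substitution:
  V =
[[0, 0, 1, 0],
 [1, 1, 1, 1],
 [1, 0, 0, 0],
 [1, 1, 0, 0]]
  V a = (-1, 1, 4, 2)
Solving gives a = (4, -2, -1, 0).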